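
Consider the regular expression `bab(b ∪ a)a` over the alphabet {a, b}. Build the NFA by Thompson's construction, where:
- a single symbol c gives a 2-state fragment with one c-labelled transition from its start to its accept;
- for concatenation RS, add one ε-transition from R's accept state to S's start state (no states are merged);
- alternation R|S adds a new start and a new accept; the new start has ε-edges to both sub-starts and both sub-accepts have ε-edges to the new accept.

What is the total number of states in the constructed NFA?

14

By structural recursion:
Each of the 6 symbol leaves contributes a 2-state fragment.
  b ∪ a : 6 states
  bab(b ∪ a)a : 14 states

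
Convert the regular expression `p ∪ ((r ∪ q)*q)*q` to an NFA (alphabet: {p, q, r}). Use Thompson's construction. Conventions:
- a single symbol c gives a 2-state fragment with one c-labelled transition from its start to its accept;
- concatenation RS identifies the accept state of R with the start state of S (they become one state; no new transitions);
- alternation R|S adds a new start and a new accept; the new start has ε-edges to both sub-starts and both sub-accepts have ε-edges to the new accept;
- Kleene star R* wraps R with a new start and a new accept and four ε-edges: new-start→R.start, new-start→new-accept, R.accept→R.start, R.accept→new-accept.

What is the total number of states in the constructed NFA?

16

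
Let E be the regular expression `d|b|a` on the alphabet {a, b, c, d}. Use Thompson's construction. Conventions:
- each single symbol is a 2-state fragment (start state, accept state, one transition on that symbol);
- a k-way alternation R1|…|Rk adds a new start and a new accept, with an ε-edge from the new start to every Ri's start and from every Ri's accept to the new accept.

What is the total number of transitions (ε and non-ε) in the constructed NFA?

By structural recursion:
Each of the 3 symbol leaves contributes 1 transition (1 symbol, 0 ε).
  d|b|a = 9 transitions (3 symbol, 6 ε)

9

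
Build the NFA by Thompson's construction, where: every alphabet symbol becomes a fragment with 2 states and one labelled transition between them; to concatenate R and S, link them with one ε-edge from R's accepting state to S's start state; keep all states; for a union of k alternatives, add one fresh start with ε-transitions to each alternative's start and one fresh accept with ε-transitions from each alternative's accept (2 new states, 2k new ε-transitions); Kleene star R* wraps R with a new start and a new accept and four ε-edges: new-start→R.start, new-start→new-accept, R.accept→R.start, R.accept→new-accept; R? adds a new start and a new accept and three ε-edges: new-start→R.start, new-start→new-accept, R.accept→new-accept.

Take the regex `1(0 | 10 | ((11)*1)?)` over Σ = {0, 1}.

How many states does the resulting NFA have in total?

20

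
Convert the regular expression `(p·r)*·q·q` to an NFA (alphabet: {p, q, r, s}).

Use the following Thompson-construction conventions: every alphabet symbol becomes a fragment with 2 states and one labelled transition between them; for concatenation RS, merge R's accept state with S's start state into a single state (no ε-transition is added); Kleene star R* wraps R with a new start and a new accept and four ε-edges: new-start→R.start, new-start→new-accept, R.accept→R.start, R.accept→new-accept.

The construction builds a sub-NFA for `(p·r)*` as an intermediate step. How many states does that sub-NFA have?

5

Fragment for `(p·r)*`:
Each of the 2 symbol leaves contributes a 2-state fragment.
  p·r — 3 states
  (p·r)* — 5 states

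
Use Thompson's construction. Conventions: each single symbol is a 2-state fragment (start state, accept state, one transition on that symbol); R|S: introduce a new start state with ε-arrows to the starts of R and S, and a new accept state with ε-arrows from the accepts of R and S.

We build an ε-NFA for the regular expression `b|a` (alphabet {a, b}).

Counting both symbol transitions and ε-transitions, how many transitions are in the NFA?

Per subexpression:
Each of the 2 symbol leaves contributes 1 transition (1 symbol, 0 ε).
  b|a = 6 transitions (2 symbol, 4 ε)

6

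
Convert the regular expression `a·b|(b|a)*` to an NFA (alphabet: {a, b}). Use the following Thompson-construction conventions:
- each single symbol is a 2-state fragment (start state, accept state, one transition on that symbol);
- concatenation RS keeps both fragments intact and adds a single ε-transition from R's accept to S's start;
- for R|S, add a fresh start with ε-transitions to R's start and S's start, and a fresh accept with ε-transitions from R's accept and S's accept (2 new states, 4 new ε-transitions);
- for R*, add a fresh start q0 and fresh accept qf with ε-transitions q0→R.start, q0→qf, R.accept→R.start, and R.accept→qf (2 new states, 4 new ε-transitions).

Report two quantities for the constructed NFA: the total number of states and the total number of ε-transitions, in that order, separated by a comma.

14, 13

By structural recursion:
Each of the 4 symbol leaves contributes 2 states and 0 ε-transitions.
  a·b = 4 states, 1 ε-transition
  b|a = 6 states, 4 ε-transitions
  (b|a)* = 8 states, 8 ε-transitions
  a·b|(b|a)* = 14 states, 13 ε-transitions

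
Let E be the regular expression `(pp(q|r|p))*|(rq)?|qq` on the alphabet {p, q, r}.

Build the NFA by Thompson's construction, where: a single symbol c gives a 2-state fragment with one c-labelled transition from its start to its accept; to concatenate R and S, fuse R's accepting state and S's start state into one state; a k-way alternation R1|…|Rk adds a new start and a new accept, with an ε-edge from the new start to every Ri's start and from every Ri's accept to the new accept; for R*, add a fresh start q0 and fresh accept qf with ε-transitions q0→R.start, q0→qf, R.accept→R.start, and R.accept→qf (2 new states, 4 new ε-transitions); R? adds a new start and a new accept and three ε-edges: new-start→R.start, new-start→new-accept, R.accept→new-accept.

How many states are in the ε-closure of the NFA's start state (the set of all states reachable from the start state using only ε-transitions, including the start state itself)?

9

Compute the ε-closure size of each fragment's start state recursively; a symbol fragment's start has no outgoing ε-edge, so its closure is just itself (size 1).
  q|r|p : new start ε-reaches every alternative's start; none of them accept ε, so the new accept is not reached: |ε-closure| = 1 + 1 + 1 + 1 = 4
  pp(q|r|p) : same as the first factor's closure: |ε-closure| = 1
  (pp(q|r|p))* : the star's fresh start ε-reaches both the body's start and the fresh accept: |ε-closure| = 2 + 1 = 3
  rq : |ε-closure| equals the left operand's closure size = 1 (its accept is not ε-reachable, so the closure stops there)
  (rq)? : |ε-closure| = 1 (new start) + 1 (body) + 1 (new accept, via ε) = 3
  qq : |ε-closure| equals the left operand's closure size = 1 (its accept is not ε-reachable, so the closure stops there)
  (pp(q|r|p))*|(rq)?|qq : new start ε-reaches every alternative's start; at least one alternative accepts ε, so the union's new accept is reached too: |ε-closure| = 1 + 3 + 3 + 1 + 1 = 9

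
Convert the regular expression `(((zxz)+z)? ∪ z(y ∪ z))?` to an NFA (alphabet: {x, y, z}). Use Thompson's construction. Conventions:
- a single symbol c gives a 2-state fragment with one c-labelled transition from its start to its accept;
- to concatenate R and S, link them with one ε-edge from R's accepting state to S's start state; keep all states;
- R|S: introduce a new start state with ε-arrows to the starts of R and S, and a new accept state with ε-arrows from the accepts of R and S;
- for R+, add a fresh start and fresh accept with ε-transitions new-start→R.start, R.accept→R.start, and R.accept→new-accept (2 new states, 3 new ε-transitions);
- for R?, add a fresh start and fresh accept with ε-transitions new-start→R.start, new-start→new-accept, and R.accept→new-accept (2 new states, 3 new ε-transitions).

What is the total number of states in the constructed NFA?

Building bottom-up:
Each of the 7 symbol leaves contributes a 2-state fragment.
  zxz : 6 states
  (zxz)+ : 8 states
  (zxz)+z : 10 states
  ((zxz)+z)? : 12 states
  y ∪ z : 6 states
  z(y ∪ z) : 8 states
  ((zxz)+z)? ∪ z(y ∪ z) : 22 states
  (((zxz)+z)? ∪ z(y ∪ z))? : 24 states

24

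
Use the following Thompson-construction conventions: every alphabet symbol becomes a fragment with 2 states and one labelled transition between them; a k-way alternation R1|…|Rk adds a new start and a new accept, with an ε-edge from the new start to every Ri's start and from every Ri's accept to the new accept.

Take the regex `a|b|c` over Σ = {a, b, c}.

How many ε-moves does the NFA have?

6

Building bottom-up:
Each of the 3 symbol leaves contributes 0 ε-transitions.
  a|b|c → 6 ε-transitions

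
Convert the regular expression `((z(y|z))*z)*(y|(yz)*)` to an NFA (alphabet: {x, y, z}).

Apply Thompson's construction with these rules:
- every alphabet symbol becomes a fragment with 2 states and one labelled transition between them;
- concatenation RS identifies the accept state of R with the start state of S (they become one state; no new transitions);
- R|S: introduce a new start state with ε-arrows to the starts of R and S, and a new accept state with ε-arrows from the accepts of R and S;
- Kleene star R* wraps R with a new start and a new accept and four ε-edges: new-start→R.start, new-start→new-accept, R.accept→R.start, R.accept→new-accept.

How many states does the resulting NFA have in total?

20

Building bottom-up:
Each of the 7 symbol leaves contributes a 2-state fragment.
  y|z → 6 states
  z(y|z) → 7 states
  (z(y|z))* → 9 states
  (z(y|z))*z → 10 states
  ((z(y|z))*z)* → 12 states
  yz → 3 states
  (yz)* → 5 states
  y|(yz)* → 9 states
  ((z(y|z))*z)*(y|(yz)*) → 20 states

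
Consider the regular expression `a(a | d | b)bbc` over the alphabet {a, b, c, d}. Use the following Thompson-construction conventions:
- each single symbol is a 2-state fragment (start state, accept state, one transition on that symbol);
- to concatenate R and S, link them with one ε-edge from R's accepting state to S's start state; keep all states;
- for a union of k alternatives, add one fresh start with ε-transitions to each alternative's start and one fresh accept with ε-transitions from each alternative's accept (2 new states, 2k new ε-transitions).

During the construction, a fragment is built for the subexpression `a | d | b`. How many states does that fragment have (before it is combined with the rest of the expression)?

Fragment for `a | d | b`:
Each of the 3 symbol leaves contributes a 2-state fragment.
  a | d | b — 8 states

8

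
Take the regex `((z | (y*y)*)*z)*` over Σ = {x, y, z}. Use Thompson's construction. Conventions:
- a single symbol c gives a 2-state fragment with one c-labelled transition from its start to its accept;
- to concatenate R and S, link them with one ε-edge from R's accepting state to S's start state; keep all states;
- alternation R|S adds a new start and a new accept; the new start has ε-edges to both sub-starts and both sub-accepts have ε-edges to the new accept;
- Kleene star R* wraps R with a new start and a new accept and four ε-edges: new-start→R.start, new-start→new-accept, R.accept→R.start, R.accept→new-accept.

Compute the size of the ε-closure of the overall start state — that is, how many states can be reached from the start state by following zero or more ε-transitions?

Let C(F) = |ε-closure(F.start)| within fragment F, and note whether F accepts ε. Symbol fragments have C = 1 and do not accept ε. Then:
  y* : new start has ε-edges to the inner start and to the new accept, so |closure| = 2 + 1 = 3
  y*y : the left operand accepts ε, so the closure extends into the next operand (via the concat ε-link); |closure| = 3 + 1 = 4
  (y*y)* : the star's fresh start ε-reaches both the body's start and the fresh accept: |closure| = 2 + 4 = 6
  z | (y*y)* : new start ε-reaches every alternative's start; at least one alternative accepts ε, so the union's new accept is reached too: |closure| = 1 + 1 + 6 + 1 = 9
  (z | (y*y)*)* : |closure| = 1 (new start) + 9 (body) + 1 (new accept) = 11
  (z | (y*y)*)*z : |closure| = 11 + 1 = 12 (closure spills across the concat boundary because the left factor accepts ε)
  ((z | (y*y)*)*z)* : the star's fresh start ε-reaches both the body's start and the fresh accept: |closure| = 2 + 12 = 14

14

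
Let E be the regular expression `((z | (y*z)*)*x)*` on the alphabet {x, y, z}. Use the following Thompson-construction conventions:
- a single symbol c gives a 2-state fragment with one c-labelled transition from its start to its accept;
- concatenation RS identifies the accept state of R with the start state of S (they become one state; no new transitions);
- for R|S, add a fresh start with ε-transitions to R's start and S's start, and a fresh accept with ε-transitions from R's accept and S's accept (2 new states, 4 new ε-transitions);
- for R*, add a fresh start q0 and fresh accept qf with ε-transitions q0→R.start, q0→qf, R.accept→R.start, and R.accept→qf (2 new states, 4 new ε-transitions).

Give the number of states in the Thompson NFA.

Bottom-up over the parse tree:
Each of the 4 symbol leaves contributes a 2-state fragment.
  y* → 4 states
  y*z → 5 states
  (y*z)* → 7 states
  z | (y*z)* → 11 states
  (z | (y*z)*)* → 13 states
  (z | (y*z)*)*x → 14 states
  ((z | (y*z)*)*x)* → 16 states

16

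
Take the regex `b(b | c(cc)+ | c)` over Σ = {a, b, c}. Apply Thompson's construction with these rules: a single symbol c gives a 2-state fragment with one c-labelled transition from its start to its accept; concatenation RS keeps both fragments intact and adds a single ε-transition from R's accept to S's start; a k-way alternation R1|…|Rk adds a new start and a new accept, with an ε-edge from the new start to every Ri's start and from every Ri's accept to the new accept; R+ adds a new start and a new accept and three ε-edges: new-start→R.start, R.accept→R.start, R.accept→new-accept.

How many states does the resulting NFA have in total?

Building bottom-up:
Each of the 6 symbol leaves contributes a 2-state fragment.
  cc : 4 states
  (cc)+ : 6 states
  c(cc)+ : 8 states
  b | c(cc)+ | c : 14 states
  b(b | c(cc)+ | c) : 16 states

16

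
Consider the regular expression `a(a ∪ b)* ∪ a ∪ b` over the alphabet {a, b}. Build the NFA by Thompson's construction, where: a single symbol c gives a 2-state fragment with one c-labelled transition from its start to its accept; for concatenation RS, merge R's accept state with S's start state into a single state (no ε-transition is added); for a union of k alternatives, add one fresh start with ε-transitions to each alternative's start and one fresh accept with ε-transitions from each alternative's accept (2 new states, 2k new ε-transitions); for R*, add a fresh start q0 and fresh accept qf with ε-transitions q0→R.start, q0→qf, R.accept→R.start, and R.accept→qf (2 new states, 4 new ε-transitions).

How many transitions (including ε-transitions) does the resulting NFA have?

19

By structural recursion:
Each of the 5 symbol leaves contributes 1 transition (1 symbol, 0 ε).
  a ∪ b = 6 transitions (2 symbol, 4 ε)
  (a ∪ b)* = 10 transitions (2 symbol, 8 ε)
  a(a ∪ b)* = 11 transitions (3 symbol, 8 ε)
  a(a ∪ b)* ∪ a ∪ b = 19 transitions (5 symbol, 14 ε)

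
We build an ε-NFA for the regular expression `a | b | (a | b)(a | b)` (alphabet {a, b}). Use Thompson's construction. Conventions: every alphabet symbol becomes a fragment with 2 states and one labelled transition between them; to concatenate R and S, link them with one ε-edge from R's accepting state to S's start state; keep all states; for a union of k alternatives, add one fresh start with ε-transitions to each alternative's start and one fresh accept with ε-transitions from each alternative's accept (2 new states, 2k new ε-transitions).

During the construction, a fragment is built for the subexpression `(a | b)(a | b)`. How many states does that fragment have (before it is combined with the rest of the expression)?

Fragment for `(a | b)(a | b)`:
Each of the 4 symbol leaves contributes a 2-state fragment.
  a | b — 6 states
  a | b — 6 states
  (a | b)(a | b) — 12 states

12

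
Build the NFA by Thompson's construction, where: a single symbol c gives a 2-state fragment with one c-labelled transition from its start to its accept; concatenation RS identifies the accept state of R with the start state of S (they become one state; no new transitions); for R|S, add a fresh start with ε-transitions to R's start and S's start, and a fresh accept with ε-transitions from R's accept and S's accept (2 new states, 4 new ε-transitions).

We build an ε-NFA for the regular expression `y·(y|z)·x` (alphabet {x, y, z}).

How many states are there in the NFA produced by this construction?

8

Recursing over subexpressions:
Each of the 4 symbol leaves contributes a 2-state fragment.
  y|z — 6 states
  y·(y|z)·x — 8 states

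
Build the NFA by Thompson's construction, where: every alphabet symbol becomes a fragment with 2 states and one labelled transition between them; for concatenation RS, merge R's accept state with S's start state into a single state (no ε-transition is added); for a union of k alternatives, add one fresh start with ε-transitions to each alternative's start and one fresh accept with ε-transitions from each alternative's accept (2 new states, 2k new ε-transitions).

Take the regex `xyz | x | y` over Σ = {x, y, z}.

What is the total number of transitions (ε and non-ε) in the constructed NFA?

Building bottom-up:
Each of the 5 symbol leaves contributes 1 transition (1 symbol, 0 ε).
  xyz = 3 transitions (3 symbol, 0 ε)
  xyz | x | y = 11 transitions (5 symbol, 6 ε)

11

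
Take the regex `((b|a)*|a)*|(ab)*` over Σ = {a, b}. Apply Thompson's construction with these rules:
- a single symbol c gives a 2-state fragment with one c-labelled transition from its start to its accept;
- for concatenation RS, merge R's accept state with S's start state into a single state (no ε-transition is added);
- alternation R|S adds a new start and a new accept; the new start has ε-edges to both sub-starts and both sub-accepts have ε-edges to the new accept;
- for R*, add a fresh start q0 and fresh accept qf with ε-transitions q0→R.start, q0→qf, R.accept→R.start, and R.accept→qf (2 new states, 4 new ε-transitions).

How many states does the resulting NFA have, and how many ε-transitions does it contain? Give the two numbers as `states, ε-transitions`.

21, 24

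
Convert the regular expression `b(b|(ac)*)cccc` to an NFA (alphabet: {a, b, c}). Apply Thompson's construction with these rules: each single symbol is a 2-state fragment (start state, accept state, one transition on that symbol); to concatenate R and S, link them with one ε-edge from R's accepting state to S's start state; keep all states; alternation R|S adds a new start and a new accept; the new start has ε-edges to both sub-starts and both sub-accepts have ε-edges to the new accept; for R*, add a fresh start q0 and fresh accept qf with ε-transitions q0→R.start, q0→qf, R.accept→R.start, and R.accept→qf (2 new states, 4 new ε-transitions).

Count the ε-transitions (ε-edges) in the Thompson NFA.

14

By structural recursion:
Each of the 8 symbol leaves contributes 0 ε-transitions.
  ac : 1 ε-transition
  (ac)* : 5 ε-transitions
  b|(ac)* : 9 ε-transitions
  b(b|(ac)*)cccc : 14 ε-transitions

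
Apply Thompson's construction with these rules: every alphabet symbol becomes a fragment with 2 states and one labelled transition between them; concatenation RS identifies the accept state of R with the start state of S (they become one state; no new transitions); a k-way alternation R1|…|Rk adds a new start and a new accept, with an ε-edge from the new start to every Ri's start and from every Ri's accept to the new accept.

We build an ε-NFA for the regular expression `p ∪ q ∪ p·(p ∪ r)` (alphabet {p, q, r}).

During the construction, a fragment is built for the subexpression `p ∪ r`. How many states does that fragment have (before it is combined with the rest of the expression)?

Fragment for `p ∪ r`:
Each of the 2 symbol leaves contributes a 2-state fragment.
  p ∪ r : 6 states

6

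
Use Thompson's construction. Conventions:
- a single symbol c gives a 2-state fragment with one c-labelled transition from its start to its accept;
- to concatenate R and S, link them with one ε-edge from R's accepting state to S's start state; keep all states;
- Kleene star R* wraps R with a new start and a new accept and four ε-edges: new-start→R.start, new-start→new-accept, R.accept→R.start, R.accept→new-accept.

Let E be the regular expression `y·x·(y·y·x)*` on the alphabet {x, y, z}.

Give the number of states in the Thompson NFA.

12

Per subexpression:
Each of the 5 symbol leaves contributes a 2-state fragment.
  y·y·x → 6 states
  (y·y·x)* → 8 states
  y·x·(y·y·x)* → 12 states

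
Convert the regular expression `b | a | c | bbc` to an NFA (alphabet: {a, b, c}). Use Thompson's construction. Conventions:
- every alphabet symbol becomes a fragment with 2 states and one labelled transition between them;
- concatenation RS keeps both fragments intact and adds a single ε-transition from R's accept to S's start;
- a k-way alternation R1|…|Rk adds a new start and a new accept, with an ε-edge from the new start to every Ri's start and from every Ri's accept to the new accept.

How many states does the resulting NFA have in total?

Recursing over subexpressions:
Each of the 6 symbol leaves contributes a 2-state fragment.
  bbc → 6 states
  b | a | c | bbc → 14 states

14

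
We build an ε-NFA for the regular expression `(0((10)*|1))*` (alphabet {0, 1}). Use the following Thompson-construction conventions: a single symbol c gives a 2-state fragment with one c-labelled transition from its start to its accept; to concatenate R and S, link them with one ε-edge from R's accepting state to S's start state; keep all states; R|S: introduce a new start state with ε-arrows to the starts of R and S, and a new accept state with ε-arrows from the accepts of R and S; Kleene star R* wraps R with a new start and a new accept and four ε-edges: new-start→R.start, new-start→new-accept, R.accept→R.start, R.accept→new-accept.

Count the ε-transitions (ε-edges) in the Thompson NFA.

14

Recursing over subexpressions:
Each of the 4 symbol leaves contributes 0 ε-transitions.
  10 = 1 ε-transition
  (10)* = 5 ε-transitions
  (10)*|1 = 9 ε-transitions
  0((10)*|1) = 10 ε-transitions
  (0((10)*|1))* = 14 ε-transitions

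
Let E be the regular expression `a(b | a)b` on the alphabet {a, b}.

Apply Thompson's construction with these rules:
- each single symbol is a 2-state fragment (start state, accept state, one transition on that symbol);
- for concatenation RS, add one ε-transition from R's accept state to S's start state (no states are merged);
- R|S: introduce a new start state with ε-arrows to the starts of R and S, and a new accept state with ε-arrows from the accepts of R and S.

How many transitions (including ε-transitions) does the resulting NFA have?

Bottom-up over the parse tree:
Each of the 4 symbol leaves contributes 1 transition (1 symbol, 0 ε).
  b | a — 6 transitions (2 symbol, 4 ε)
  a(b | a)b — 10 transitions (4 symbol, 6 ε)

10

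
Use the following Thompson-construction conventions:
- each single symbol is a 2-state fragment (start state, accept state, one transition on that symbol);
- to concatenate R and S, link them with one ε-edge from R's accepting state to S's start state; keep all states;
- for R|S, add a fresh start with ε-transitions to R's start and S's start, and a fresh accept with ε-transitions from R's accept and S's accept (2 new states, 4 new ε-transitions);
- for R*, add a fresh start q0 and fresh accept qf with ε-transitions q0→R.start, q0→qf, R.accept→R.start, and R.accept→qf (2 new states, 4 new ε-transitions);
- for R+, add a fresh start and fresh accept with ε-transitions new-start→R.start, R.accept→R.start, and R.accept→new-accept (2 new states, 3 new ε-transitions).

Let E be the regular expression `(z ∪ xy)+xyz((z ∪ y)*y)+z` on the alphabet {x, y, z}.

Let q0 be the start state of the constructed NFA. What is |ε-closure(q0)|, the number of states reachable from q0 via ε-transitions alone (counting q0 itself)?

4

Work bottom-up. For each fragment F, track |ε-closure(F.start)| and whether F's accept lies in that closure (i.e. whether F accepts ε). A single-symbol fragment has closure size 1 and does not accept ε.
  xy — |ε-closure| equals the left operand's closure size = 1 (its accept is not ε-reachable, so the closure stops there)
  z ∪ xy — new start ε-reaches every alternative's start; none of them accept ε, so the new accept is not reached: |ε-closure| = 1 + 1 + 1 = 3
  (z ∪ xy)+ — new start ε-reaches only the body's start; the new accept needs a symbol first: |ε-closure| = 1 + 3 = 4
  z ∪ y — |ε-closure| = 1 + 1 + 1 = 3 (the new accept is not ε-reachable since no branch accepts ε)
  (z ∪ y)* — |ε-closure| = 1 (new start) + 3 (body) + 1 (new accept) = 5
  (z ∪ y)*y — |ε-closure| = 5 + 1 = 6 (closure spills across the concat boundary because the left factor accepts ε)
  ((z ∪ y)*y)+ — new start ε-reaches only the body's start; the new accept needs a symbol first: |ε-closure| = 1 + 6 = 7
  (z ∪ xy)+xyz((z ∪ y)*y)+z — same as the first factor's closure: |ε-closure| = 4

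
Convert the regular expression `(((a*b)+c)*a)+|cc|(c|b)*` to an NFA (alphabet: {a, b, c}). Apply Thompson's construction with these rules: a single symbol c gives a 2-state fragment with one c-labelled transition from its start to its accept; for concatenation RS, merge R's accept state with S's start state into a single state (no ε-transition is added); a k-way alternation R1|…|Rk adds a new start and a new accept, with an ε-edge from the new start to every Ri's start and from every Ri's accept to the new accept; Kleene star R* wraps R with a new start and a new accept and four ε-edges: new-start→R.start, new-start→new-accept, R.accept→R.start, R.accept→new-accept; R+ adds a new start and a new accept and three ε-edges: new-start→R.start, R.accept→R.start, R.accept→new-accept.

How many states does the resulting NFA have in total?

Per subexpression:
Each of the 8 symbol leaves contributes a 2-state fragment.
  a* → 4 states
  a*b → 5 states
  (a*b)+ → 7 states
  (a*b)+c → 8 states
  ((a*b)+c)* → 10 states
  ((a*b)+c)*a → 11 states
  (((a*b)+c)*a)+ → 13 states
  cc → 3 states
  c|b → 6 states
  (c|b)* → 8 states
  (((a*b)+c)*a)+|cc|(c|b)* → 26 states

26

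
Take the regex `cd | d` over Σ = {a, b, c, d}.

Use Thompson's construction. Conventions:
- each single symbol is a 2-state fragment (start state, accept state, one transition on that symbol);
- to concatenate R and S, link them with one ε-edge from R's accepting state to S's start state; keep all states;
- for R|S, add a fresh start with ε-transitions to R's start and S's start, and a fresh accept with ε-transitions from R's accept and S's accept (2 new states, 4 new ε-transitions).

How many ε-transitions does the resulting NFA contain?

5

Recursing over subexpressions:
Each of the 3 symbol leaves contributes 0 ε-transitions.
  cd : 1 ε-transition
  cd | d : 5 ε-transitions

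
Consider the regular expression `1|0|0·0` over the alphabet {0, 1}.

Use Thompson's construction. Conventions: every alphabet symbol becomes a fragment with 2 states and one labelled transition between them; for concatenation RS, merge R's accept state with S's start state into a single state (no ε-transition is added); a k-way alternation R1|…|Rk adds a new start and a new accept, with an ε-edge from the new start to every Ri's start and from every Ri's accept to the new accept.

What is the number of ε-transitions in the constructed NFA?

Building bottom-up:
Each of the 4 symbol leaves contributes 0 ε-transitions.
  0·0 → 0 ε-transitions
  1|0|0·0 → 6 ε-transitions

6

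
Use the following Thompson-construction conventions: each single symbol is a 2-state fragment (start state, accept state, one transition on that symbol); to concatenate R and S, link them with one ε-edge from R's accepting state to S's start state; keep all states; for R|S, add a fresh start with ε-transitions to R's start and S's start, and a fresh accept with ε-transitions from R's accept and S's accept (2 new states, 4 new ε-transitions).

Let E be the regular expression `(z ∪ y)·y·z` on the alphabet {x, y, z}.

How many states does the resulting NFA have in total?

By structural recursion:
Each of the 4 symbol leaves contributes a 2-state fragment.
  z ∪ y — 6 states
  (z ∪ y)·y·z — 10 states

10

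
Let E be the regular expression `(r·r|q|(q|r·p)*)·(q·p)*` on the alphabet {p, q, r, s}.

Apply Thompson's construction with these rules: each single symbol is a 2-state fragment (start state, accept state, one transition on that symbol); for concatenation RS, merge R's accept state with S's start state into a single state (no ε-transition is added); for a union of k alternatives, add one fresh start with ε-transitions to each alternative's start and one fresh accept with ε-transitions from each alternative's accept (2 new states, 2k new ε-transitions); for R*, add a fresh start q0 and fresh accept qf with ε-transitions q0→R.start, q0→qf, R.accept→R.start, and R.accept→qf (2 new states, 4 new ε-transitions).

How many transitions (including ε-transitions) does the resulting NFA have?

26

Bottom-up over the parse tree:
Each of the 8 symbol leaves contributes 1 transition (1 symbol, 0 ε).
  r·r → 2 transitions (2 symbol, 0 ε)
  r·p → 2 transitions (2 symbol, 0 ε)
  q|r·p → 7 transitions (3 symbol, 4 ε)
  (q|r·p)* → 11 transitions (3 symbol, 8 ε)
  r·r|q|(q|r·p)* → 20 transitions (6 symbol, 14 ε)
  q·p → 2 transitions (2 symbol, 0 ε)
  (q·p)* → 6 transitions (2 symbol, 4 ε)
  (r·r|q|(q|r·p)*)·(q·p)* → 26 transitions (8 symbol, 18 ε)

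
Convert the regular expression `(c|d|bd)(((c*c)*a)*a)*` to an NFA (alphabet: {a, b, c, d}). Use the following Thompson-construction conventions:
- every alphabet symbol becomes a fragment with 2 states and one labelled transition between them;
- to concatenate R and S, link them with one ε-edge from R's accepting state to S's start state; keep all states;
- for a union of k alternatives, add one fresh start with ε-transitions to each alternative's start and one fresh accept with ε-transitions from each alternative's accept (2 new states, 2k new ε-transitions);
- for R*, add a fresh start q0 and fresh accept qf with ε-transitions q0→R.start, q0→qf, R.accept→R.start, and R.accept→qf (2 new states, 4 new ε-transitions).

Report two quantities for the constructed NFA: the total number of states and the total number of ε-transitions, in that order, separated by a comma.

By structural recursion:
Each of the 8 symbol leaves contributes 2 states and 0 ε-transitions.
  bd — 4 states, 1 ε-transition
  c|d|bd — 10 states, 7 ε-transitions
  c* — 4 states, 4 ε-transitions
  c*c — 6 states, 5 ε-transitions
  (c*c)* — 8 states, 9 ε-transitions
  (c*c)*a — 10 states, 10 ε-transitions
  ((c*c)*a)* — 12 states, 14 ε-transitions
  ((c*c)*a)*a — 14 states, 15 ε-transitions
  (((c*c)*a)*a)* — 16 states, 19 ε-transitions
  (c|d|bd)(((c*c)*a)*a)* — 26 states, 27 ε-transitions

26, 27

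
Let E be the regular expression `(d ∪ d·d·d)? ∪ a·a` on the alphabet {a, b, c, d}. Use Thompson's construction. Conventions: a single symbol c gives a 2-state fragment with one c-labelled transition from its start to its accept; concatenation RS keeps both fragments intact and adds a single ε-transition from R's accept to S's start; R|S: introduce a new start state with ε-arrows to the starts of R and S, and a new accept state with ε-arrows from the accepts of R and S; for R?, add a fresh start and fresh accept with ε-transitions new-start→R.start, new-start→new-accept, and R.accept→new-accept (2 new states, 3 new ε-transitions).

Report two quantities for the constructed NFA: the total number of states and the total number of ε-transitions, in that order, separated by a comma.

18, 14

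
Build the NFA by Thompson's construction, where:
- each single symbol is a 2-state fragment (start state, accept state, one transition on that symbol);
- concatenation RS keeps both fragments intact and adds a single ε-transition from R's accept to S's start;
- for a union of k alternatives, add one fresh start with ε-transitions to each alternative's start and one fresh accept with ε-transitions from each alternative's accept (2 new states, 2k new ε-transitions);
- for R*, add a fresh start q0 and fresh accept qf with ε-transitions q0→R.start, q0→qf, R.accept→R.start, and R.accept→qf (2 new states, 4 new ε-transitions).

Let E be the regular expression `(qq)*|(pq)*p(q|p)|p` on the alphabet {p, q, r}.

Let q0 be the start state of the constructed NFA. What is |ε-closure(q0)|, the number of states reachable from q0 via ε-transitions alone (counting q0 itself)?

10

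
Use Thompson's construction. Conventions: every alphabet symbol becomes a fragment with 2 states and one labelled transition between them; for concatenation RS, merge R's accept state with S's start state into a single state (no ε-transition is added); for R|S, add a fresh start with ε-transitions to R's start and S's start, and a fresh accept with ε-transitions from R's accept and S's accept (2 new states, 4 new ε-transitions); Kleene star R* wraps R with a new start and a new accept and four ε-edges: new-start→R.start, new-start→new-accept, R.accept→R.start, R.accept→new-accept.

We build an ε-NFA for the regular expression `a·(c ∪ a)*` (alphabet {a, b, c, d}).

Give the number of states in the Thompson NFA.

Recursing over subexpressions:
Each of the 3 symbol leaves contributes a 2-state fragment.
  c ∪ a = 6 states
  (c ∪ a)* = 8 states
  a·(c ∪ a)* = 9 states

9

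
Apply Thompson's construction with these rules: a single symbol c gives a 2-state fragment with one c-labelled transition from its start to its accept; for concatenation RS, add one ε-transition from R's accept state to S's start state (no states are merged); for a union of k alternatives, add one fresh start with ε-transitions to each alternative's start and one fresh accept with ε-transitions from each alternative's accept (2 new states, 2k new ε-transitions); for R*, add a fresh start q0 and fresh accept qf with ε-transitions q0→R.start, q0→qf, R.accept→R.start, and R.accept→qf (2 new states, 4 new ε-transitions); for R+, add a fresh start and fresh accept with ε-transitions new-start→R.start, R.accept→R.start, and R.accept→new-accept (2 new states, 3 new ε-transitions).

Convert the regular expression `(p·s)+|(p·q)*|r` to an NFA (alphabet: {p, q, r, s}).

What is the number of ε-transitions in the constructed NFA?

Bottom-up over the parse tree:
Each of the 5 symbol leaves contributes 0 ε-transitions.
  p·s → 1 ε-transition
  (p·s)+ → 4 ε-transitions
  p·q → 1 ε-transition
  (p·q)* → 5 ε-transitions
  (p·s)+|(p·q)*|r → 15 ε-transitions

15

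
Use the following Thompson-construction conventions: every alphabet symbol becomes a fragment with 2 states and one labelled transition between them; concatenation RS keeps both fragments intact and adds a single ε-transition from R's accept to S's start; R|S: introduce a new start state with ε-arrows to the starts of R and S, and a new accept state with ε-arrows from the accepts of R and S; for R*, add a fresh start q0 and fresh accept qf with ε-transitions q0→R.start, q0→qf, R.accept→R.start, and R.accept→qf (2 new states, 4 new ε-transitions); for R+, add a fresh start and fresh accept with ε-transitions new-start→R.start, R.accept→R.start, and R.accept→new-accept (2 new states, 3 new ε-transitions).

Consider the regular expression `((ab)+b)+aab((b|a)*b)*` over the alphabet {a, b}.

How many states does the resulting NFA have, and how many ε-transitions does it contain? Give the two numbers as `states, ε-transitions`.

28, 25

By structural recursion:
Each of the 9 symbol leaves contributes 2 states and 0 ε-transitions.
  ab : 4 states, 1 ε-transition
  (ab)+ : 6 states, 4 ε-transitions
  (ab)+b : 8 states, 5 ε-transitions
  ((ab)+b)+ : 10 states, 8 ε-transitions
  b|a : 6 states, 4 ε-transitions
  (b|a)* : 8 states, 8 ε-transitions
  (b|a)*b : 10 states, 9 ε-transitions
  ((b|a)*b)* : 12 states, 13 ε-transitions
  ((ab)+b)+aab((b|a)*b)* : 28 states, 25 ε-transitions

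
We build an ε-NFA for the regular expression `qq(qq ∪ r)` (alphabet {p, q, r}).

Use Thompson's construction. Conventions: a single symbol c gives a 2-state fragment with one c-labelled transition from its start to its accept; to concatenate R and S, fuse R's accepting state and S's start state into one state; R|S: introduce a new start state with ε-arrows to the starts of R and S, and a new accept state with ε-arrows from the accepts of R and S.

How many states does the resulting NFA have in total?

9

Building bottom-up:
Each of the 5 symbol leaves contributes a 2-state fragment.
  qq : 3 states
  qq ∪ r : 7 states
  qq(qq ∪ r) : 9 states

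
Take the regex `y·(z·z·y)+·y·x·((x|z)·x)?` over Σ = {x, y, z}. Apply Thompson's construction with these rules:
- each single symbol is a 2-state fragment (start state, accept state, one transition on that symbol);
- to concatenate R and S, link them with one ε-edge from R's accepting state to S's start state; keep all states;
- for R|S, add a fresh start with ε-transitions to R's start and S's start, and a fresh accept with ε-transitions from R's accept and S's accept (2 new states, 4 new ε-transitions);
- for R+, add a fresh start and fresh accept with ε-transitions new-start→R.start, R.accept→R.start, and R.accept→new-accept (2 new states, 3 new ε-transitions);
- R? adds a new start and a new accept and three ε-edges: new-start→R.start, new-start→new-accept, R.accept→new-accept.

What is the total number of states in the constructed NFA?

24

By structural recursion:
Each of the 9 symbol leaves contributes a 2-state fragment.
  z·z·y → 6 states
  (z·z·y)+ → 8 states
  x|z → 6 states
  (x|z)·x → 8 states
  ((x|z)·x)? → 10 states
  y·(z·z·y)+·y·x·((x|z)·x)? → 24 states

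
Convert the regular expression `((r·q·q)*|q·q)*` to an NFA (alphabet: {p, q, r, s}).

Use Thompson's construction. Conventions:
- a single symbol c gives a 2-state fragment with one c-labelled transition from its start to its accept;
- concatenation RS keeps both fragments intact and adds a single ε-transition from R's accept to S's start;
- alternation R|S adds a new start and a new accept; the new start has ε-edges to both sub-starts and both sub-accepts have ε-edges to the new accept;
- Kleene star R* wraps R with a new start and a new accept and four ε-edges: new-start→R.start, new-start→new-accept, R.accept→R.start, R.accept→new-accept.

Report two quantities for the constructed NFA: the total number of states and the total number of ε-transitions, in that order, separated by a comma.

Per subexpression:
Each of the 5 symbol leaves contributes 2 states and 0 ε-transitions.
  r·q·q → 6 states, 2 ε-transitions
  (r·q·q)* → 8 states, 6 ε-transitions
  q·q → 4 states, 1 ε-transition
  (r·q·q)*|q·q → 14 states, 11 ε-transitions
  ((r·q·q)*|q·q)* → 16 states, 15 ε-transitions

16, 15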